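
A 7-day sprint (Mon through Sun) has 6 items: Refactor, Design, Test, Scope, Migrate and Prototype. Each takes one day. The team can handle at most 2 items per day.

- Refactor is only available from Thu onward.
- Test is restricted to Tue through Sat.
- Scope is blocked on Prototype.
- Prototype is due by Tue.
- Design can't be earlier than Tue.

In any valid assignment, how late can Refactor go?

Sun

Refactor is available from Thu.
Refactor at Sun is achievable: Scope -> Wed, Design -> Tue, Migrate -> Mon, Refactor -> Sun, Test -> Tue, Prototype -> Mon.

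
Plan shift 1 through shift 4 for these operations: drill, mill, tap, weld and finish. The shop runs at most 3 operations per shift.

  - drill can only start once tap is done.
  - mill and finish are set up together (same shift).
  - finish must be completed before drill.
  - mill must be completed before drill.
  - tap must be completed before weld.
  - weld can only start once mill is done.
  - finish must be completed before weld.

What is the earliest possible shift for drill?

Precedence pushes drill to at least shift 2.
drill at shift 2 is achievable: tap in shift 1, mill in shift 1, finish in shift 1, weld in shift 2, drill in shift 2.

shift 2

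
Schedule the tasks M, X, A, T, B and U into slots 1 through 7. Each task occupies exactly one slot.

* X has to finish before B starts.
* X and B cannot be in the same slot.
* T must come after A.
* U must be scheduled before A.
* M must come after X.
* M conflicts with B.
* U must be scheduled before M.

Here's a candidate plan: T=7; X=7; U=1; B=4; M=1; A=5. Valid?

No — it violates: M must come after X

M must come after X — violated.
X has to finish before B starts — violated.
T must come after A — holds.
U must be scheduled before M — violated.
M conflicts with B — holds.
U must be scheduled before A — holds.
X and B cannot be in the same slot — holds.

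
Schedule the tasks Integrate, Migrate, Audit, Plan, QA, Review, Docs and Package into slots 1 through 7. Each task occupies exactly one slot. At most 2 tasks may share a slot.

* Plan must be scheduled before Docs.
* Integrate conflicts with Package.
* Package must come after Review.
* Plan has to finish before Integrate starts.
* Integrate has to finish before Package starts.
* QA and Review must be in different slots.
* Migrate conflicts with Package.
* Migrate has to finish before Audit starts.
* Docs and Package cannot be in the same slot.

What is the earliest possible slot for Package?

3

Precedence pushes Package to at least 3.
Package at 3 is achievable: Audit=3, Migrate=1, Review=2, Docs=4, Package=3, Plan=1, Integrate=2, QA=4.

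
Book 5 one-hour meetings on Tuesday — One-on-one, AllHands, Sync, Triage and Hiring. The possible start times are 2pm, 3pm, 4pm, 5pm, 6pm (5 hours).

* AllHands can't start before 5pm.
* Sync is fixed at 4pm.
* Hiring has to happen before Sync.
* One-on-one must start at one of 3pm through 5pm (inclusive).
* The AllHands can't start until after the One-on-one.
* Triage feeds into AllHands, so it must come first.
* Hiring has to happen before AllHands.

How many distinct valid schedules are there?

Splitting on One-on-one: it can be 3pm (14), 4pm (14), 5pm (8). Listing each branch's schedules as (AllHands, Sync, Triage, Hiring):
One-on-one=3pm: (5pm,4pm,2pm,2pm) (5pm,4pm,2pm,3pm) (5pm,4pm,3pm,2pm) (5pm,4pm,3pm,3pm) (5pm,4pm,4pm,2pm) (5pm,4pm,4pm,3pm) (6pm,4pm,2pm,2pm) (6pm,4pm,2pm,3pm) (6pm,4pm,3pm,2pm) (6pm,4pm,3pm,3pm) (6pm,4pm,4pm,2pm) (6pm,4pm,4pm,3pm) (6pm,4pm,5pm,2pm) (6pm,4pm,5pm,3pm) — 14.
One-on-one=4pm: (5pm,4pm,2pm,2pm) (5pm,4pm,2pm,3pm) (5pm,4pm,3pm,2pm) (5pm,4pm,3pm,3pm) (5pm,4pm,4pm,2pm) (5pm,4pm,4pm,3pm) (6pm,4pm,2pm,2pm) (6pm,4pm,2pm,3pm) (6pm,4pm,3pm,2pm) (6pm,4pm,3pm,3pm) (6pm,4pm,4pm,2pm) (6pm,4pm,4pm,3pm) (6pm,4pm,5pm,2pm) (6pm,4pm,5pm,3pm) — 14.
One-on-one=5pm: (6pm,4pm,2pm,2pm) (6pm,4pm,2pm,3pm) (6pm,4pm,3pm,2pm) (6pm,4pm,3pm,3pm) (6pm,4pm,4pm,2pm) (6pm,4pm,4pm,3pm) (6pm,4pm,5pm,2pm) (6pm,4pm,5pm,3pm) — 8.
Summing: 14 + 14 + 8 = 36.

36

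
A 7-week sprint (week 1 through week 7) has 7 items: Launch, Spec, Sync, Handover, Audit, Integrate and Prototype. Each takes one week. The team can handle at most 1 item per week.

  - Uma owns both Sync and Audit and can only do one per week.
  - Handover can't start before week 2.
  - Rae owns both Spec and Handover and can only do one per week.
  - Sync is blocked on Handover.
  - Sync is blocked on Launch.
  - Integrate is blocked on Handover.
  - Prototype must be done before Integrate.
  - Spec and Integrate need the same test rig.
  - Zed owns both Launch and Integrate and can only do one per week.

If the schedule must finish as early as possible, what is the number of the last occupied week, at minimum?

The precedence chain requires at least 2 distinct weeks.
With at most 1 per week and 7 work items, at least 7 weeks are needed.
Propagating the time windows through the other constraints, Sync can't land before week 3, so the schedule must run through at least week 3.
7 works (last occupied week: week 7): for example Audit in week 7, Prototype in week 4, Integrate in week 5, Launch in week 1, Sync in week 3, Handover in week 2, Spec in week 6.

week 7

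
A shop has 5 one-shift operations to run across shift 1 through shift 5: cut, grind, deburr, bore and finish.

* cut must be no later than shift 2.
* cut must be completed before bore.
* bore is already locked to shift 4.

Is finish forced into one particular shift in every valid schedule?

finish can be shift 1 (e.g. bore=shift 4, finish=shift 1, grind=shift 1, cut=shift 1, deburr=shift 1) or shift 2 (e.g. deburr=shift 1, finish=shift 2, bore=shift 4, grind=shift 1, cut=shift 1).

No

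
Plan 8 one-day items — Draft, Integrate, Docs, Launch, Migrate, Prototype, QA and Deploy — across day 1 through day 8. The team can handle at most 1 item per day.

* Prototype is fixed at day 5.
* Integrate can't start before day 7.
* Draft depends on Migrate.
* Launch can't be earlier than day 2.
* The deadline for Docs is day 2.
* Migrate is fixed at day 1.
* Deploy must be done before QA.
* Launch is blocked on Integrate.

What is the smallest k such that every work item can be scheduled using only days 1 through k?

The precedence chain requires at least 2 distinct days.
With at most 1 per day and 8 work items, at least 8 days are needed.
Propagating the time windows through the other constraints, Launch can't land before day 8, so the schedule must run through at least day 8.
8 works (last occupied day: day 8): for example Migrate=day 1, Integrate=day 7, Draft=day 3, Docs=day 2, QA=day 6, Prototype=day 5, Deploy=day 4, Launch=day 8.

8 days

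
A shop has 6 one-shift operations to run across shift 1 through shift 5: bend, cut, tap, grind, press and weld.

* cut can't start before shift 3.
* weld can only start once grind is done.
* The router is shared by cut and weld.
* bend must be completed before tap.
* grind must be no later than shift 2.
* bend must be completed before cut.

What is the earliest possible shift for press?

press at shift 1 is achievable: cut -> shift 3; bend -> shift 1; press -> shift 1; tap -> shift 2; grind -> shift 1; weld -> shift 2.

shift 1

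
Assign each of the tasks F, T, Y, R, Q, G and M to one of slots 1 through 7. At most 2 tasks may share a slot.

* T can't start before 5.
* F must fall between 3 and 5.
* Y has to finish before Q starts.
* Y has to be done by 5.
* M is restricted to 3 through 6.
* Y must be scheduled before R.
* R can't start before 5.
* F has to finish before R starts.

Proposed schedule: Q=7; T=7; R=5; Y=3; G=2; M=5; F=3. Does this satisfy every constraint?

At most 2 tasks may share a slot — holds.
Y has to finish before Q starts — holds.
F must fall between 3 and 5 — holds.
F has to finish before R starts — holds.
Y has to be done by 5 — holds.
M is restricted to 3 through 6 — holds.
Y must be scheduled before R — holds.
T can't start before 5 — holds.
R can't start before 5 — holds.

Yes, all constraints hold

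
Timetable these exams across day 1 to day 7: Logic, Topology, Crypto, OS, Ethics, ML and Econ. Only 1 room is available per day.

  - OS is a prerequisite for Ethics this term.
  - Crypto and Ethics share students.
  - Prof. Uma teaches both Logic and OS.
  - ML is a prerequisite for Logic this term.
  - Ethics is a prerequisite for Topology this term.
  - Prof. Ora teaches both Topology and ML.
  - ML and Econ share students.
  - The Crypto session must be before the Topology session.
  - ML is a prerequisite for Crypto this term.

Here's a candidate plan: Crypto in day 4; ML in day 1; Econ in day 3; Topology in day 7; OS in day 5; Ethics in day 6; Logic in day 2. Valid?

Valid

Prof. Ora teaches both Topology and ML — holds.
ML is a prerequisite for Crypto this term — holds.
Crypto and Ethics share students — holds.
Only 1 room is available per day — holds.
The Crypto session must be before the Topology session — holds.
Ethics is a prerequisite for Topology this term — holds.
ML and Econ share students — holds.
Prof. Uma teaches both Logic and OS — holds.
ML is a prerequisite for Logic this term — holds.
OS is a prerequisite for Ethics this term — holds.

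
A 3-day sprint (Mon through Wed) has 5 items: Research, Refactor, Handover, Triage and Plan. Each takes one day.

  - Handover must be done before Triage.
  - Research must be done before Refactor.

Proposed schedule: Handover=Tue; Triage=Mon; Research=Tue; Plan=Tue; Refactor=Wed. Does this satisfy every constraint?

Handover must be done before Triage — violated.
Research must be done before Refactor — holds.

No — it violates: Handover must be done before Triage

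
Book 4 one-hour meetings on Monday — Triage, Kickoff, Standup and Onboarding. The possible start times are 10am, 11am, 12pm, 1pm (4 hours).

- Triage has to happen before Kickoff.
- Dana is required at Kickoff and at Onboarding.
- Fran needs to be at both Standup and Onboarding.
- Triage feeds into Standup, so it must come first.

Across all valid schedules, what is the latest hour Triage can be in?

Downstream work caps Triage at 12pm.
Triage at 12pm is achievable: Standup -> 1pm; Onboarding -> 10am; Kickoff -> 1pm; Triage -> 12pm.

12pm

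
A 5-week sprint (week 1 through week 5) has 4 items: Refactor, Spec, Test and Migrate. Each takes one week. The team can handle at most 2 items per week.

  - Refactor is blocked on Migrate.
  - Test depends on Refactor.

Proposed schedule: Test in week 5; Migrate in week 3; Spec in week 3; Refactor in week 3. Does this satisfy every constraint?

Refactor is blocked on Migrate — violated.
Test depends on Refactor — holds.
The team can handle at most 2 items per week — violated.

Invalid. The team can handle at most 2 items per week.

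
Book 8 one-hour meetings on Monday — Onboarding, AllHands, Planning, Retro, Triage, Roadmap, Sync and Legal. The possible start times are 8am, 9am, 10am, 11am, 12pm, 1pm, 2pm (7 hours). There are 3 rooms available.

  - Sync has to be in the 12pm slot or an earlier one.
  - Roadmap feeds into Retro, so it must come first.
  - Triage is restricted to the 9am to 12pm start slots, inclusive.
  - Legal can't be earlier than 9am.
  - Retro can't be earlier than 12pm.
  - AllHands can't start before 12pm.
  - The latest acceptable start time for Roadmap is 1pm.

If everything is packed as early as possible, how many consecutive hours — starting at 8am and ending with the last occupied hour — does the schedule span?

5 hours

The precedence chain requires at least 2 distinct hours.
With at most 3 per hour and 8 meetings, at least 3 hours are needed.
AllHands can't be placed before 12pm — that is hour 5 counting from 8am — so the schedule must run through at least 5 hours.
5 works (last occupied hour: 12pm): for example Sync=9am; Roadmap=8am; Retro=12pm; AllHands=12pm; Legal=9am; Planning=8am; Triage=9am; Onboarding=8am.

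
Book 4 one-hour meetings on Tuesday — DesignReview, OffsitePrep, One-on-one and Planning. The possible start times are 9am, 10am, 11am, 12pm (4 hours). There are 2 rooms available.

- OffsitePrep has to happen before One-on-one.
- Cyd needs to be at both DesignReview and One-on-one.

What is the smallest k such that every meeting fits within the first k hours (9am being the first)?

2

The precedence chain requires at least 2 distinct hours.
With at most 2 per hour and 4 meetings, at least 2 hours are needed.
2 works (last occupied hour: 10am): for example DesignReview in 9am; Planning in 10am; One-on-one in 10am; OffsitePrep in 9am.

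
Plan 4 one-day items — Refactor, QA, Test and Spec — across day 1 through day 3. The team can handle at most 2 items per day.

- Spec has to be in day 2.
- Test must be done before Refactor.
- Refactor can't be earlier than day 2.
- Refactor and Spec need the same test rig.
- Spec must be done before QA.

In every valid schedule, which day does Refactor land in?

day 3

Refactor's window is day 2–day 3.
Spec is fixed at day 2, and Refactor can't share a day with Spec.
So Refactor must be day 3.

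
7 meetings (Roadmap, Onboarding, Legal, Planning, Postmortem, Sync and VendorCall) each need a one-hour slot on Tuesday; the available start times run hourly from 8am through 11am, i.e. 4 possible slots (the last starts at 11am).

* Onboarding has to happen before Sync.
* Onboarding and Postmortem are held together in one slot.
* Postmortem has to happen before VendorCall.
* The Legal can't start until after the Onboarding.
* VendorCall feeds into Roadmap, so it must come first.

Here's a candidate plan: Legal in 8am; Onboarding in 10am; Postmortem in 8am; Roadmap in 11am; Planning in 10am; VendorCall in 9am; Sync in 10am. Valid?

Onboarding and Postmortem are held together in one slot — violated.
The Legal can't start until after the Onboarding — violated.
Onboarding has to happen before Sync — violated.
VendorCall feeds into Roadmap, so it must come first — holds.
Postmortem has to happen before VendorCall — holds.

No — it violates: The Legal can't start until after the Onboarding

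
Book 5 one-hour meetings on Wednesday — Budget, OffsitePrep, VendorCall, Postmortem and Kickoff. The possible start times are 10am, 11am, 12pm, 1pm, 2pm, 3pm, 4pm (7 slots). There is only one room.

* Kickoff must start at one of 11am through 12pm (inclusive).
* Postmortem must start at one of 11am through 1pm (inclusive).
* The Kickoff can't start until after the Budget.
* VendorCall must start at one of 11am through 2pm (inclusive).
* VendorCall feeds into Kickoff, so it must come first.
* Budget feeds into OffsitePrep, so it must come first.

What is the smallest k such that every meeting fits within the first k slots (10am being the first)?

5

The precedence chain requires at least 2 distinct slots.
With at most 1 per slot and 5 meetings, at least 5 slots are needed.
Propagating the time windows through the other constraints, Kickoff can't land before 12pm — that is slot 3 counting from 10am — so the schedule must run through at least 3 slots.
5 works (last occupied slot: 2pm): for example Postmortem=1pm; VendorCall=11am; Budget=10am; Kickoff=12pm; OffsitePrep=2pm.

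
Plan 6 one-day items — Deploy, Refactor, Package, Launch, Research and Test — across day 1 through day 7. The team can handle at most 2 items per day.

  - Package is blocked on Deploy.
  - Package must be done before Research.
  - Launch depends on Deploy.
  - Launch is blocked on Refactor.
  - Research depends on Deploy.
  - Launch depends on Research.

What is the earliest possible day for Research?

Precedence pushes Research to at least day 3; downstream work caps Research at day 6.
Research at day 3 is achievable: Launch=day 4; Research=day 3; Package=day 2; Refactor=day 1; Deploy=day 1; Test=day 2.

day 3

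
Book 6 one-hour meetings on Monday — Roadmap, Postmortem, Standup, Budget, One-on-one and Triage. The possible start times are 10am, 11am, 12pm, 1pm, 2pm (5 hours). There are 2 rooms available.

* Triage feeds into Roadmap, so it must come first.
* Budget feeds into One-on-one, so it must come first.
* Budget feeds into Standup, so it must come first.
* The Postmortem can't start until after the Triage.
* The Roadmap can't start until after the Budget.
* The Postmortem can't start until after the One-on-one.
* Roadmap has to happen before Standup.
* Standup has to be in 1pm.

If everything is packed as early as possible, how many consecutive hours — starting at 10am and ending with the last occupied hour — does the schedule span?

4 hours

The precedence chain requires at least 3 distinct hours.
With at most 2 per hour and 6 meetings, at least 3 hours are needed.
Standup can't be placed before 1pm — that is hour 4 counting from 10am — so the schedule must run through at least 4 hours.
4 works (last occupied hour: 1pm): for example One-on-one in 11am; Budget in 10am; Standup in 1pm; Postmortem in 12pm; Roadmap in 11am; Triage in 10am.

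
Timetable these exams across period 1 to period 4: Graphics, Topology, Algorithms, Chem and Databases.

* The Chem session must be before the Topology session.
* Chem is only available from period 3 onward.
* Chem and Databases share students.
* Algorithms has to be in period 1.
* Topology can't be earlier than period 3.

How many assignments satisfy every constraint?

12

Splitting on Graphics: it can be period 1 (3), period 2 (3), period 3 (3), period 4 (3). Listing each branch's schedules as (Topology, Algorithms, Chem, Databases) by period number:
Graphics=period 1: (4,1,3,1) (4,1,3,2) (4,1,3,4) — 3.
Graphics=period 2: (4,1,3,1) (4,1,3,2) (4,1,3,4) — 3.
Graphics=period 3: (4,1,3,1) (4,1,3,2) (4,1,3,4) — 3.
Graphics=period 4: (4,1,3,1) (4,1,3,2) (4,1,3,4) — 3.
Summing: 3 + 3 + 3 + 3 = 12.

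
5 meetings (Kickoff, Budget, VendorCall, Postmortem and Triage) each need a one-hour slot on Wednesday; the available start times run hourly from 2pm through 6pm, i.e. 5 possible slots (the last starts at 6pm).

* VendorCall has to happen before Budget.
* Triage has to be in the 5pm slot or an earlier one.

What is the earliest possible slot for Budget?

Precedence pushes Budget to at least 3pm.
Budget at 3pm is achievable: VendorCall=2pm; Budget=3pm; Triage=2pm; Kickoff=2pm; Postmortem=2pm.

3pm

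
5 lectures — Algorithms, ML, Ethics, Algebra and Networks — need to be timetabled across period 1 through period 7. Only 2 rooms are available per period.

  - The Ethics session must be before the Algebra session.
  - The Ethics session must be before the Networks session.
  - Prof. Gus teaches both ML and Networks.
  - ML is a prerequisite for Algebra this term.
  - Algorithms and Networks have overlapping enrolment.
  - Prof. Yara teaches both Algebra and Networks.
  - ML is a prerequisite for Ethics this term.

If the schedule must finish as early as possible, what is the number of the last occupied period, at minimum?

period 4

The precedence chain requires at least 3 distinct periods.
With at most 2 per period and 5 lectures, at least 3 periods are needed.
Could 3 periods be enough, i.e. nothing placed later than period 3? No: Networks must come after Ethics (at period 1 or later) → {period 2, period 3}; Ethics must come before Networks (at period 3 or earlier) → {period 1, period 2}; Algebra must come after ML (at period 1 or later) → {period 2, period 3}; ML must come before Algebra (at period 3 or earlier) → {period 1, period 2}; Ethics must come after ML (at period 1 or later) → {period 2}; Algebra must come after Ethics (at period 2 or later) → {period 3}; Networks can't share with Algebra (period 3) → {period 2}; Networks must come after Ethics (at period 2 or later) → nothing is left.
So 3 periods is not enough.
4 works (last occupied period: period 4): for example ML -> period 1, Ethics -> period 2, Algebra -> period 3, Networks -> period 4, Algorithms -> period 1.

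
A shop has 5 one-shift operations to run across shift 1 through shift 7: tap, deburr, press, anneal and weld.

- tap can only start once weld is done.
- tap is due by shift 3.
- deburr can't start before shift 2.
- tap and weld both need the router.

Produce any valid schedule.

anneal in shift 1, press in shift 1, deburr in shift 2, weld in shift 1, tap in shift 2

Checking: weld(shift 1) before tap(shift 2); tap(shift 2) != weld(shift 1); deburr=shift 2 in [shift 2,shift 7]; tap=shift 2 in [shift 1,shift 3].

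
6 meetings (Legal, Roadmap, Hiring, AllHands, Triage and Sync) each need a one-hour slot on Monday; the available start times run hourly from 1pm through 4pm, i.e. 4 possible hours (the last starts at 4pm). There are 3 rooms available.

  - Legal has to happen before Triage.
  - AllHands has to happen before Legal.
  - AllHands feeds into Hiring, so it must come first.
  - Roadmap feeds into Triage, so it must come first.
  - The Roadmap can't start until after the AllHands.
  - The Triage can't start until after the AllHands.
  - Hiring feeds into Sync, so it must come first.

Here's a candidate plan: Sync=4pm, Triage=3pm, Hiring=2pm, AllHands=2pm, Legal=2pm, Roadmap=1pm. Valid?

Roadmap feeds into Triage, so it must come first — holds.
The Triage can't start until after the AllHands — holds.
AllHands feeds into Hiring, so it must come first — violated.
There are 3 rooms available — holds.
The Roadmap can't start until after the AllHands — violated.
AllHands has to happen before Legal — violated.
Legal has to happen before Triage — holds.
Hiring feeds into Sync, so it must come first — holds.

Invalid. The Roadmap can't start until after the AllHands.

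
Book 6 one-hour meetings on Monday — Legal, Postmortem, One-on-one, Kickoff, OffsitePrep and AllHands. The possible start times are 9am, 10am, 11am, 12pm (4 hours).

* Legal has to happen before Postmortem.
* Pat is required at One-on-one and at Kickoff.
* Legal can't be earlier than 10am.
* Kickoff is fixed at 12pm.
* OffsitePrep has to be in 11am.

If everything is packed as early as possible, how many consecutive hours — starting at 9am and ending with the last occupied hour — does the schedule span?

4 hours

The precedence chain requires at least 2 distinct hours.
Kickoff can't be placed before 12pm — that is hour 4 counting from 9am — so the schedule must run through at least 4 hours.
4 works (last occupied hour: 12pm): for example Kickoff -> 12pm; Postmortem -> 11am; OffsitePrep -> 11am; AllHands -> 9am; Legal -> 10am; One-on-one -> 9am.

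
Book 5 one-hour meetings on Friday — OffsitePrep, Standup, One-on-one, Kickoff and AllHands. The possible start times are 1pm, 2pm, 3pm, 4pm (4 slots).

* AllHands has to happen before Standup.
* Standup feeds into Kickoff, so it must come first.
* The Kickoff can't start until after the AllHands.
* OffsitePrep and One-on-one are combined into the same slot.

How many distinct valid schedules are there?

Splitting on OffsitePrep: it can be 1pm (4), 2pm (4), 3pm (4), 4pm (4). Listing each branch's schedules as (Standup, One-on-one, Kickoff, AllHands):
OffsitePrep=1pm: (2pm,1pm,3pm,1pm) (2pm,1pm,4pm,1pm) (3pm,1pm,4pm,1pm) (3pm,1pm,4pm,2pm) — 4.
OffsitePrep=2pm: (2pm,2pm,3pm,1pm) (2pm,2pm,4pm,1pm) (3pm,2pm,4pm,1pm) (3pm,2pm,4pm,2pm) — 4.
OffsitePrep=3pm: (2pm,3pm,3pm,1pm) (2pm,3pm,4pm,1pm) (3pm,3pm,4pm,1pm) (3pm,3pm,4pm,2pm) — 4.
OffsitePrep=4pm: (2pm,4pm,3pm,1pm) (2pm,4pm,4pm,1pm) (3pm,4pm,4pm,1pm) (3pm,4pm,4pm,2pm) — 4.
Summing: 4 + 4 + 4 + 4 = 16.

16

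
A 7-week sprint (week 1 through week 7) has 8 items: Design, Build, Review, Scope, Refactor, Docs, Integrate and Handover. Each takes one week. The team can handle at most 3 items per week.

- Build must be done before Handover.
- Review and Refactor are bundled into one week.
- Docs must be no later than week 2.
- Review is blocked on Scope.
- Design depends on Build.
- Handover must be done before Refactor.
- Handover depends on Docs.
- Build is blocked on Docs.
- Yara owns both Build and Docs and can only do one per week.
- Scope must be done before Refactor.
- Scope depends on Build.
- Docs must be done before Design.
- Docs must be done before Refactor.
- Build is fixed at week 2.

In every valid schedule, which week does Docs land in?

week 1

Docs's window is week 1–week 2.
Build is fixed at week 2, and Docs can't share a week with Build.
So Docs must be week 1.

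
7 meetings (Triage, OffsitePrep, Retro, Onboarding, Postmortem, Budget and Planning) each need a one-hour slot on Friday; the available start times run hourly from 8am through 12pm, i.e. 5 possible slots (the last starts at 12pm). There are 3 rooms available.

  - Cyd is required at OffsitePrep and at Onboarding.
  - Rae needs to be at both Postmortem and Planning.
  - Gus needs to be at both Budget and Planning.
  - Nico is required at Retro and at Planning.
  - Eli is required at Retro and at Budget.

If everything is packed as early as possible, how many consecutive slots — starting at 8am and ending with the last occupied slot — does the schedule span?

With at most 3 per slot and 7 meetings, at least 3 slots are needed.
3 works (last occupied slot: 10am): for example Planning=10am; Retro=8am; Budget=9am; Postmortem=9am; OffsitePrep=8am; Triage=8am; Onboarding=9am.

3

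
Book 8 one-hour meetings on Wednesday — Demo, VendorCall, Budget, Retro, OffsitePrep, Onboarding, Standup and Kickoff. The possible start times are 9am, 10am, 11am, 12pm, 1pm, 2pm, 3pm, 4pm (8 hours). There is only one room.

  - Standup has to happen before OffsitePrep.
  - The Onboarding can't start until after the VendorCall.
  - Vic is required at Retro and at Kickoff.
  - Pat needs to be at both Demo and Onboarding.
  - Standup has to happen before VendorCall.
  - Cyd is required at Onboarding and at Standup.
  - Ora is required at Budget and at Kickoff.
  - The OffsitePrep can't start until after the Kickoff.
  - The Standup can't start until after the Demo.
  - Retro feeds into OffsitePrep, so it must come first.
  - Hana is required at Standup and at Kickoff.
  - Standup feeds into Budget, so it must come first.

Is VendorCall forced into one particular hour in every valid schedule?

VendorCall can be 11am (e.g. Retro -> 12pm; OffsitePrep -> 2pm; Kickoff -> 1pm; Demo -> 9am; Standup -> 10am; VendorCall -> 11am; Budget -> 3pm; Onboarding -> 4pm) or 12pm (e.g. Retro -> 11am; Budget -> 3pm; VendorCall -> 12pm; Onboarding -> 4pm; OffsitePrep -> 2pm; Standup -> 10am; Kickoff -> 1pm; Demo -> 9am).

No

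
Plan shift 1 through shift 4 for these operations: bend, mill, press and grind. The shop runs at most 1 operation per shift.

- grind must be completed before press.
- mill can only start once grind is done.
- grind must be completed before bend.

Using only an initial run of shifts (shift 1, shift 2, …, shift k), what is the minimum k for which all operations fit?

The precedence chain requires at least 2 distinct shifts.
With at most 1 per shift and 4 operations, at least 4 shifts are needed.
4 works (last occupied shift: shift 4): for example grind in shift 1; mill in shift 3; bend in shift 2; press in shift 4.

4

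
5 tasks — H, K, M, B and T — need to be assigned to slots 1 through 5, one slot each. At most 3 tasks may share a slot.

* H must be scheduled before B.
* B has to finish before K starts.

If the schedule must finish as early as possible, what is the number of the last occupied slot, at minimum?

3

The precedence chain requires at least 3 distinct slots.
With at most 3 per slot and 5 tasks, at least 2 slots are needed.
3 works (last occupied slot: 3): for example B in 2; T in 1; K in 3; H in 1; M in 1.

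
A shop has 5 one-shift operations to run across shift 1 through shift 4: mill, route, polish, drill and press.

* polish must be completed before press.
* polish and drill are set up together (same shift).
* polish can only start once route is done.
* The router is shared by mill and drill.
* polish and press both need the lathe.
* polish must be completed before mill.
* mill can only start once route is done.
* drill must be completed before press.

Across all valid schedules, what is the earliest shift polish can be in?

Precedence pushes polish to at least shift 2; downstream work caps polish at shift 3.
polish at shift 2 is achievable: press in shift 3, route in shift 1, drill in shift 2, mill in shift 3, polish in shift 2.

shift 2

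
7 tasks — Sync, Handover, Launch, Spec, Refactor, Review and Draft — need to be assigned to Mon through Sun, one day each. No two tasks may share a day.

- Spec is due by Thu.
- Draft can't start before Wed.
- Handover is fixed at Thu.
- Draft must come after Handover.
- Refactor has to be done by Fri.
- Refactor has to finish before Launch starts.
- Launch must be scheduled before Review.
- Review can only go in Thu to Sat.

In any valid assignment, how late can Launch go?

Fri

Precedence pushes Launch to at least Tue; downstream work caps Launch at Fri.
Launch at Fri is achievable: Handover=Thu; Spec=Mon; Sync=Wed; Review=Sat; Refactor=Tue; Launch=Fri; Draft=Sun.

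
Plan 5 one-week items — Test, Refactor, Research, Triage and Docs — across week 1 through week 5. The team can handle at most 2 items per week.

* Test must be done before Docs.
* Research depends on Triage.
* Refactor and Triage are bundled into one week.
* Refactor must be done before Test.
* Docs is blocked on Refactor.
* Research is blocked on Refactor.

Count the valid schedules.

Splitting on Test: it can be week 2 (12), week 3 (14), week 4 (9). Listing each branch's schedules as (Refactor, Research, Triage, Docs) by week number:
Test=week 2: (1,2,1,3) (1,2,1,4) (1,2,1,5) (1,3,1,3) (1,3,1,4) (1,3,1,5) (1,4,1,3) (1,4,1,4) (1,4,1,5) (1,5,1,3) (1,5,1,4) (1,5,1,5) — 12.
Test=week 3: (1,2,1,4) (1,2,1,5) (1,3,1,4) (1,3,1,5) (1,4,1,4) (1,4,1,5) (1,5,1,4) (1,5,1,5) (2,3,2,4) (2,3,2,5) (2,4,2,4) (2,4,2,5) (2,5,2,4) (2,5,2,5) — 14.
Test=week 4: (1,2,1,5) (1,3,1,5) (1,4,1,5) (1,5,1,5) (2,3,2,5) (2,4,2,5) (2,5,2,5) (3,4,3,5) (3,5,3,5) — 9.
Summing: 12 + 14 + 9 = 35.

35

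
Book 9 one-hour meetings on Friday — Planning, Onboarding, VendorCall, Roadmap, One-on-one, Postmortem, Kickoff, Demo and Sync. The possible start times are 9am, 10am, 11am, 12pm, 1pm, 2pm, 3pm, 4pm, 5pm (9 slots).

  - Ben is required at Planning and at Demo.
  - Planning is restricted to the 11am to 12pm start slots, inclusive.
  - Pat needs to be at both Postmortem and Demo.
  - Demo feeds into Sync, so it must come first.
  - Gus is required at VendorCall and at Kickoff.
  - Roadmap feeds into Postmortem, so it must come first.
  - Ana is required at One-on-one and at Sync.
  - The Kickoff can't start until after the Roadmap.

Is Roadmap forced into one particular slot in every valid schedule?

Roadmap can be 9am (e.g. Kickoff=10am; VendorCall=9am; Planning=11am; Demo=9am; One-on-one=9am; Sync=10am; Roadmap=9am; Postmortem=10am; Onboarding=9am) or 10am (e.g. Postmortem -> 11am; VendorCall -> 9am; Kickoff -> 11am; Planning -> 11am; Onboarding -> 9am; Demo -> 9am; One-on-one -> 9am; Sync -> 10am; Roadmap -> 10am).

No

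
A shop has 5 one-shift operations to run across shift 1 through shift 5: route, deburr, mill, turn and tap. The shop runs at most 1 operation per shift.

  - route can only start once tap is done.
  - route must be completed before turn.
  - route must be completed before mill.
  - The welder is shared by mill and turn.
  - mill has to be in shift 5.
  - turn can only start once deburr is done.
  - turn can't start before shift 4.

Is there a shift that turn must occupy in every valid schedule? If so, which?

turn's window is shift 4–shift 5.
mill is fixed at shift 5, and turn can't share a shift with mill.
So turn must be shift 4.

shift 4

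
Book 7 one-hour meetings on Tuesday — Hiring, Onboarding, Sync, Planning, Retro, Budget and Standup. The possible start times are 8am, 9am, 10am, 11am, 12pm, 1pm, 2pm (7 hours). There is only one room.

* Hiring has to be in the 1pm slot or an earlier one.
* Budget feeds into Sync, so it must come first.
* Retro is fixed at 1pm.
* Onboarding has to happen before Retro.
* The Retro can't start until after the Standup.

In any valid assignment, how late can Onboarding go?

12pm

Downstream work caps Onboarding at 12pm.
Onboarding at 12pm is achievable: Retro=1pm; Standup=11am; Onboarding=12pm; Budget=9am; Planning=2pm; Sync=10am; Hiring=8am.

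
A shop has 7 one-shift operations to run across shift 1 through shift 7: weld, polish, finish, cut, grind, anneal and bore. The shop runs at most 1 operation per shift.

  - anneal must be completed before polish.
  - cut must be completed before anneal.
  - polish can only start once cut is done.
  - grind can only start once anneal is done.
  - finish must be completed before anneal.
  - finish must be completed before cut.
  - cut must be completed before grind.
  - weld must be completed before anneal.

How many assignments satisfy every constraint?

42

Splitting on weld: it can be shift 1 (12), shift 2 (12), shift 3 (12), shift 4 (6). Listing each branch's schedules as (polish, finish, cut, grind, anneal, bore) by shift number:
weld=shift 1: (5,2,3,6,4,7) (5,2,3,7,4,6) (6,2,3,5,4,7) (6,2,3,7,4,5) (6,2,3,7,5,4) (6,2,4,7,5,3) (6,3,4,7,5,2) (7,2,3,5,4,6) (7,2,3,6,4,5) (7,2,3,6,5,4) (7,2,4,6,5,3) (7,3,4,6,5,2) — 12.
weld=shift 2: (5,1,3,6,4,7) (5,1,3,7,4,6) (6,1,3,5,4,7) (6,1,3,7,4,5) (6,1,3,7,5,4) (6,1,4,7,5,3) (6,3,4,7,5,1) (7,1,3,5,4,6) (7,1,3,6,4,5) (7,1,3,6,5,4) (7,1,4,6,5,3) (7,3,4,6,5,1) — 12.
weld=shift 3: (5,1,2,6,4,7) (5,1,2,7,4,6) (6,1,2,5,4,7) (6,1,2,7,4,5) (6,1,2,7,5,4) (6,1,4,7,5,2) (6,2,4,7,5,1) (7,1,2,5,4,6) (7,1,2,6,4,5) (7,1,2,6,5,4) (7,1,4,6,5,2) (7,2,4,6,5,1) — 12.
weld=shift 4: (6,1,2,7,5,3) (6,1,3,7,5,2) (6,2,3,7,5,1) (7,1,2,6,5,3) (7,1,3,6,5,2) (7,2,3,6,5,1) — 6.
Summing: 12 + 12 + 12 + 6 = 42.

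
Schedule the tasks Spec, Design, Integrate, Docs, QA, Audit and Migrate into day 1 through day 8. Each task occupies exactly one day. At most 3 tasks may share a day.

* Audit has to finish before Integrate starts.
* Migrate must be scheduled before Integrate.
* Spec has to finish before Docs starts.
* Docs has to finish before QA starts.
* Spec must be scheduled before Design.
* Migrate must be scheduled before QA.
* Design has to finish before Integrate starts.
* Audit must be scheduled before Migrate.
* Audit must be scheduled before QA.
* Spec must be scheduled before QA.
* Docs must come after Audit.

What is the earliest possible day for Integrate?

day 3

Precedence pushes Integrate to at least day 3.
Integrate at day 3 is achievable: Audit=day 1; Integrate=day 3; Migrate=day 2; Design=day 2; Docs=day 2; Spec=day 1; QA=day 3.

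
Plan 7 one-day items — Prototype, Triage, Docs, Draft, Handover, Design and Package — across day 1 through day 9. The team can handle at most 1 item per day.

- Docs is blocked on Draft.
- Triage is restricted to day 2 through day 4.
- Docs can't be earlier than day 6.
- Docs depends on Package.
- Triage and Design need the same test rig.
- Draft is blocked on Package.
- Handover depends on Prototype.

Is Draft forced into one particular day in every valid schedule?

No

Draft can be day 2 (e.g. Triage in day 3; Handover in day 5; Design in day 7; Package in day 1; Draft in day 2; Docs in day 6; Prototype in day 4) or day 3 (e.g. Draft -> day 3; Triage -> day 2; Package -> day 1; Design -> day 7; Prototype -> day 4; Handover -> day 5; Docs -> day 6).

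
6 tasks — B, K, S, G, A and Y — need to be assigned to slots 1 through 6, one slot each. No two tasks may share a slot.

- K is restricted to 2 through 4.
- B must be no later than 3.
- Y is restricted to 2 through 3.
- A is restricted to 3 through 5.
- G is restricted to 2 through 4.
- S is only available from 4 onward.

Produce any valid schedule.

A in 5; B in 1; K in 3; Y in 2; G in 4; S in 6

Checking: A=5 in [3,5]; Y=2 in [2,3]; K=3 in [2,4]; S=6 in [4,6]; G=4 in [2,4]; B=1 in [1,3]; max 1 per slot (cap 1).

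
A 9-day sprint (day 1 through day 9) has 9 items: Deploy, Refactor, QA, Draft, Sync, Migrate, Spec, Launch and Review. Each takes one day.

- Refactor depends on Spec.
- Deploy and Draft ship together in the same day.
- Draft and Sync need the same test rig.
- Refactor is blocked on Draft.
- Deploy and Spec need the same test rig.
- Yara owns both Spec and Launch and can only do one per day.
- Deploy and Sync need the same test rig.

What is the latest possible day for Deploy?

day 8

Deploy must be in the same day as Draft, which can't be after day 8, so Deploy is at most day 8.
Deploy at day 8 is achievable: Migrate=day 1; QA=day 1; Sync=day 1; Spec=day 1; Review=day 1; Deploy=day 8; Draft=day 8; Launch=day 2; Refactor=day 9.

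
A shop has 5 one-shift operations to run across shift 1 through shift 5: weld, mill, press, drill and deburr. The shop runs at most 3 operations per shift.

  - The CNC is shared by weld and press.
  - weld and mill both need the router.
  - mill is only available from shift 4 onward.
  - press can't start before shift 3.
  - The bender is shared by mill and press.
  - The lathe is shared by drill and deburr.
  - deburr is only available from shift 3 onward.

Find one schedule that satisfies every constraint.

drill -> shift 1, press -> shift 3, mill -> shift 4, deburr -> shift 3, weld -> shift 1

Checking: weld(shift 1) != press(shift 3); drill(shift 1) != deburr(shift 3); mill(shift 4) != press(shift 3); weld(shift 1) != mill(shift 4); deburr=shift 3 in [shift 3,shift 5]; mill=shift 4 in [shift 4,shift 5]; press=shift 3 in [shift 3,shift 5]; max 2 per shift (cap 3).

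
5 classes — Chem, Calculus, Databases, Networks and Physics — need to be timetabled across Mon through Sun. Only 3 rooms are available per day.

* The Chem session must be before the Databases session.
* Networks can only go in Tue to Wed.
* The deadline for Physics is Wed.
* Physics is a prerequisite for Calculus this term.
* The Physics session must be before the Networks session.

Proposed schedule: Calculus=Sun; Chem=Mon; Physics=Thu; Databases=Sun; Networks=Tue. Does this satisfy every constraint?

Physics is a prerequisite for Calculus this term — holds.
The deadline for Physics is Wed — violated.
Only 3 rooms are available per day — holds.
The Physics session must be before the Networks session — violated.
The Chem session must be before the Databases session — holds.
Networks can only go in Tue to Wed — holds.

Invalid. The deadline for Physics is Wed.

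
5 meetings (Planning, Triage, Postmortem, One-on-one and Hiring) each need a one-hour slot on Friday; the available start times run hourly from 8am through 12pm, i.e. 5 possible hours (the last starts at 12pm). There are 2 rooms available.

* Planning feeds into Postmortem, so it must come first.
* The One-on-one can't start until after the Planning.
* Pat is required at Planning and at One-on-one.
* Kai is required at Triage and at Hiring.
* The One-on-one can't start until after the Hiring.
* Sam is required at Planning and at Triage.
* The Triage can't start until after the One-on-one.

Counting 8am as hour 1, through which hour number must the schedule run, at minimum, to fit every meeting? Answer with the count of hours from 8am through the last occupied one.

3

The precedence chain requires at least 3 distinct hours.
With at most 2 per hour and 5 meetings, at least 3 hours are needed.
3 works (last occupied hour: 10am): for example Planning in 8am; Postmortem in 9am; Hiring in 8am; One-on-one in 9am; Triage in 10am.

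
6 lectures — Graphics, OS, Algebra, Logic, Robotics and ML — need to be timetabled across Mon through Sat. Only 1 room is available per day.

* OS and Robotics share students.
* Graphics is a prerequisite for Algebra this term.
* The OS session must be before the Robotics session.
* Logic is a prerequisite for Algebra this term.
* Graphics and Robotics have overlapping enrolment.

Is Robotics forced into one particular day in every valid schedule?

No

Robotics can be Tue (e.g. OS=Mon, Algebra=Fri, Robotics=Tue, Logic=Thu, Graphics=Wed, ML=Sat) or Wed (e.g. ML -> Sat, Graphics -> Mon, Robotics -> Wed, Algebra -> Fri, OS -> Tue, Logic -> Thu).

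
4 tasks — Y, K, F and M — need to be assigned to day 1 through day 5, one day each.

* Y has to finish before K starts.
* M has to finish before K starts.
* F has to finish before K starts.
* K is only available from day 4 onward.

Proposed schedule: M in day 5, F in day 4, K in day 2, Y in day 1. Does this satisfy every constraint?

No — it violates: M has to finish before K starts

M has to finish before K starts — violated.
Y has to finish before K starts — holds.
F has to finish before K starts — violated.
K is only available from day 4 onward — violated.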